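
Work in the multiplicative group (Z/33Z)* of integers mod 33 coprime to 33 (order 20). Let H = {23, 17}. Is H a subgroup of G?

No

The identity 1 ∉ H, so H is not a subgroup.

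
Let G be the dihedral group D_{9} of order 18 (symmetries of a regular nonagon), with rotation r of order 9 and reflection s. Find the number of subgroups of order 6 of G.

|G| = 18 and 6 | 18, so subgroups of order 6 are possible by Lagrange.
The subgroups of order 6 are: {e, r^3, r^6, r^2s, r^5s, r^8s}; {e, r^3, r^6, s, r^3s, r^6s}; {e, r^3, r^6, rs, r^4s, r^7s}.
So G has 3 subgroups of order 6.

3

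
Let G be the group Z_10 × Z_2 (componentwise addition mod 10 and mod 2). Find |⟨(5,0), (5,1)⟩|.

|⟨(5,0)⟩| = 2 and |⟨(5,1)⟩| = 2, so |H| is a multiple of lcm(2, 2) = 2 and divides |G| = 20.
Closing under the operation: H = {(0,0), (0,1), (5,0), (5,1)}, so |H| = 4.

4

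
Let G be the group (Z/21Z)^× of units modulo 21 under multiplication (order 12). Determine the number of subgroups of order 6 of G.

3

|G| = 12 and 6 | 12, so subgroups of order 6 are possible by Lagrange.
The subgroups of order 6 are: {1, 4, 10, 13, 16, 19}; {1, 2, 4, 8, 11, 16}; {1, 4, 5, 16, 17, 20}.
So G has 3 subgroups of order 6.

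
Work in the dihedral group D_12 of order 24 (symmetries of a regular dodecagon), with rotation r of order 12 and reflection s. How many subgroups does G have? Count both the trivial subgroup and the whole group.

34

|G| = 24, so by Lagrange every subgroup order divides 24. Divisors: 1, 2, 3, 4, 6, 8, 12, 24.
Subgroups by order — order 1: 1; order 2: 13; order 3: 1; order 4: 7; order 6: 5; order 8: 3; order 12: 3; order 24: 1.
Total: 1 + 13 + 1 + 7 + 5 + 3 + 3 + 1 = 34.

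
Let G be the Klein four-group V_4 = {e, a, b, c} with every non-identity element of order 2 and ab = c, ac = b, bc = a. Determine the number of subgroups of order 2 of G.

3

|G| = 4 and 2 | 4, so subgroups of order 2 are possible by Lagrange.
The subgroups of order 2 are: {e, a}; {e, b}; {e, c}.
So G has 3 subgroups of order 2.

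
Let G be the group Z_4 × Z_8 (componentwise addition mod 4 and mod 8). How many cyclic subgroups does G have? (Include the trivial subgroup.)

14

Group the elements of G by the cyclic subgroup they generate; each cyclic subgroup of order d accounts for φ(d) elements.
Cyclic subgroups by order — order 1: 1; order 2: 3; order 4: 6; order 8: 4.
Total: 14.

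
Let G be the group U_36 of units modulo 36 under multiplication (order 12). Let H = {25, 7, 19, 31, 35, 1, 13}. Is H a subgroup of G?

|H| = 7 does not divide |G| = 12, so by Lagrange H is not a subgroup.

No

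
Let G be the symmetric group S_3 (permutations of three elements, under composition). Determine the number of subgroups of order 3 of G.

1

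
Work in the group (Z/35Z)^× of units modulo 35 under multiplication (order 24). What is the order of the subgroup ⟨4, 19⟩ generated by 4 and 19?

|⟨4⟩| = 6 and |⟨19⟩| = 6, so |H| is a multiple of lcm(6, 6) = 6 and divides |G| = 24.
Closing under the operation: H = {1, 4, 6, 9, 11, 16, 19, 24, 26, 29, 31, 34}, so |H| = 12.

12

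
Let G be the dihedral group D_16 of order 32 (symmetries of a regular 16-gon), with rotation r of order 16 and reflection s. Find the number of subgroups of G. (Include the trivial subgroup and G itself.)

|G| = 32, so by Lagrange every subgroup order divides 32. Divisors: 1, 2, 4, 8, 16, 32.
Subgroups by order — order 1: 1; order 2: 17; order 4: 9; order 8: 5; order 16: 3; order 32: 1.
Total: 1 + 17 + 9 + 5 + 3 + 1 = 36.

36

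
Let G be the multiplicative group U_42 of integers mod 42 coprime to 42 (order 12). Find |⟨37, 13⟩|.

6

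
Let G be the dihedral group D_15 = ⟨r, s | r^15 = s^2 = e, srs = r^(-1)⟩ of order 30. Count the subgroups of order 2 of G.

15

|G| = 30 and 2 | 30, so subgroups of order 2 are possible by Lagrange.
The subgroups of order 2 are: {e, r^10s}; {e, r^11s}; {e, r^12s}; {e, r^13s}; … (15 in all).
So G has 15 subgroups of order 2.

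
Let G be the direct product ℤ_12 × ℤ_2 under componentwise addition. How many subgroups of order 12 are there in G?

|G| = 24 and 12 | 24, so subgroups of order 12 are possible by Lagrange.
The subgroups of order 12 are: {(0,0), (0,1), (2,0), (2,1), (4,0), (4,1), (6,0), (6,1), (8,0), (8,1), (10,0), (10,1)}; {(0,0), (1,0), (2,0), (3,0), (4,0), (5,0), (6,0), (7,0), (8,0), (9,0), (10,0), (11,0)}; {(0,0), (1,1), (2,0), (3,1), (4,0), (5,1), (6,0), (7,1), (8,0), (9,1), (10,0), (11,1)}.
So G has 3 subgroups of order 12.

3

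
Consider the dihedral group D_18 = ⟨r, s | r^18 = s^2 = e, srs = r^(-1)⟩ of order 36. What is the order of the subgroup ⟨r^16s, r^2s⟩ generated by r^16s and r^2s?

|⟨r^16s⟩| = 2 and |⟨r^2s⟩| = 2, so |H| is a multiple of lcm(2, 2) = 2 and divides |G| = 36.
Closing under the operation: H = {e, r^2, r^4, r^6, r^8, r^10, r^12, r^14, r^16, s, r^2s, r^4s, r^6s, r^8s, r^10s, r^12s, r^14s, r^16s}, so |H| = 18.

18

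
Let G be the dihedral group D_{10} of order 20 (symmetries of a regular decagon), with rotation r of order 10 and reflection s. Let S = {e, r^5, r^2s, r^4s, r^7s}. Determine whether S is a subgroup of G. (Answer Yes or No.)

No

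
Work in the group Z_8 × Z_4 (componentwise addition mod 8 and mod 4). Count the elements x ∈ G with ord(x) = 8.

An element (a,b) has order lcm(ord(a), ord(b)); count pairs with lcm equal to 8.
Enumerating gives 16 such elements.

16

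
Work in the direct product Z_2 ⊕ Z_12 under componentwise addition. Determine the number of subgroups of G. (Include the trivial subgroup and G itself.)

|G| = 24, so by Lagrange every subgroup order divides 24. Divisors: 1, 2, 3, 4, 6, 8, 12, 24.
Subgroups by order — order 1: 1; order 2: 3; order 3: 1; order 4: 3; order 6: 3; order 8: 1; order 12: 3; order 24: 1.
Total: 1 + 3 + 1 + 3 + 3 + 1 + 3 + 1 = 16.

16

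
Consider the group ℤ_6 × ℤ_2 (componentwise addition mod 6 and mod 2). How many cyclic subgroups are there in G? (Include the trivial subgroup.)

8

Each element a generates a cyclic subgroup ⟨a⟩; distinct elements may generate the same one (a cyclic group of order d has φ(d) generators).
Cyclic subgroups by order — order 1: 1; order 2: 3; order 3: 1; order 6: 3.
Total: 8.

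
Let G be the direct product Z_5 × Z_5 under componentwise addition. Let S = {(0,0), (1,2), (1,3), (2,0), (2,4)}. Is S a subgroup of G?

No

(1,3) ∈ S but its inverse (4,2) ∉ S, so S is not a subgroup.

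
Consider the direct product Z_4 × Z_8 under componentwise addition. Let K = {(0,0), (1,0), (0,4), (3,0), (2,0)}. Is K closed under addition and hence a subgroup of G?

No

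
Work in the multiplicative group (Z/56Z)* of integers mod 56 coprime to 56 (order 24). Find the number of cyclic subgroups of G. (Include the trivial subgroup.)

16

A cyclic subgroup of order d is generated by each of its φ(d) elements of order d, so the cyclic subgroups of order d number (#elements of order d)/φ(d).
Cyclic subgroups by order — order 1: 1; order 2: 7; order 3: 1; order 6: 7.
Total: 16.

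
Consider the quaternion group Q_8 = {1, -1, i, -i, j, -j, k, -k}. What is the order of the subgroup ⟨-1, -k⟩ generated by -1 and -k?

4

|⟨-1⟩| = 2 and |⟨-k⟩| = 4, so |H| is a multiple of lcm(2, 4) = 4 and divides |G| = 8.
Closing under the operation: H = {1, -1, k, -k}, so |H| = 4.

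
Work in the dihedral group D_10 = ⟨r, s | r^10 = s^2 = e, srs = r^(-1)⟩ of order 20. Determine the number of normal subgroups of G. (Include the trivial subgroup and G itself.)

G has 22 subgroups. Checking conjugation-invariance by order — order 1: 1/1 normal; order 2: 1/11 normal; order 4: 0/5 normal; order 5: 1/1 normal; order 10: 3/3 normal; order 20: 1/1 normal.
Total normal subgroups: 7.

7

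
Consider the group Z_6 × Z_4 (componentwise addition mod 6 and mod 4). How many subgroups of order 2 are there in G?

3

|G| = 24 and 2 | 24, so subgroups of order 2 are possible by Lagrange.
The subgroups of order 2 are: {(0,0), (0,2)}; {(0,0), (3,0)}; {(0,0), (3,2)}.
So G has 3 subgroups of order 2.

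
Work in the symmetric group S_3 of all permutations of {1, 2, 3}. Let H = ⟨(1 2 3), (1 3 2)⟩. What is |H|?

3

|⟨(1 2 3)⟩| = 3 and |⟨(1 3 2)⟩| = 3, so |H| is a multiple of lcm(3, 3) = 3 and divides |G| = 6.
Closing under the operation: H = {e, (1 2 3), (1 3 2)}, so |H| = 3.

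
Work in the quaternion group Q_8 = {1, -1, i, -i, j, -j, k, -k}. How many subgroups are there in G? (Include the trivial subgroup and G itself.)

6

|G| = 8, so by Lagrange every subgroup order divides 8. Divisors: 1, 2, 4, 8.
Subgroups by order — order 1: 1; order 2: 1; order 4: 3; order 8: 1.
Total: 1 + 1 + 3 + 1 = 6.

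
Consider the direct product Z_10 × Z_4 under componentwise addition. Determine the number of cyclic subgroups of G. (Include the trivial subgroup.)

A cyclic subgroup of order d is generated by each of its φ(d) elements of order d, so the cyclic subgroups of order d number (#elements of order d)/φ(d).
Cyclic subgroups by order — order 1: 1; order 2: 3; order 4: 2; order 5: 1; order 10: 3; order 20: 2.
Total: 12.

12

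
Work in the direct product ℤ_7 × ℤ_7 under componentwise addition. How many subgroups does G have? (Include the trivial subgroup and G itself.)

10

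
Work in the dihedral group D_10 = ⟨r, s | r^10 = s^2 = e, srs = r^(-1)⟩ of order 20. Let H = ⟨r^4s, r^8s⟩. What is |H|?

10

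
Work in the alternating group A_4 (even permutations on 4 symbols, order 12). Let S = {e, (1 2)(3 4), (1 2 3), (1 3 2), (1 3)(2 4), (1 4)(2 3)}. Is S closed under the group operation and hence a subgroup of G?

No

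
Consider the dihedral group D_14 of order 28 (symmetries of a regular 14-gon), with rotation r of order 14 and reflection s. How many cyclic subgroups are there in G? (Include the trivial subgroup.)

18

Group the elements of G by the cyclic subgroup they generate; each cyclic subgroup of order d accounts for φ(d) elements.
Cyclic subgroups by order — order 1: 1; order 2: 15; order 7: 1; order 14: 1.
Total: 18.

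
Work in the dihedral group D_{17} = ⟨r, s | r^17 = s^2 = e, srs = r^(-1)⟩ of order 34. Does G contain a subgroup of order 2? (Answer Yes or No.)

Yes

2 | 34. A subgroup of order 2 is {e, r^10s}.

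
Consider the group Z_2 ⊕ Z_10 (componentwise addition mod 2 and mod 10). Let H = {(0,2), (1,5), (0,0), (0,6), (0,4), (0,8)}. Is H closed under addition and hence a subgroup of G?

|H| = 6 does not divide |G| = 20, so by Lagrange H is not a subgroup.

No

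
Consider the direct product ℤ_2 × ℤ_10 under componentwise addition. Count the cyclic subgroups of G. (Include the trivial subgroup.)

Each element a generates a cyclic subgroup ⟨a⟩; distinct elements may generate the same one (a cyclic group of order d has φ(d) generators).
Cyclic subgroups by order — order 1: 1; order 2: 3; order 5: 1; order 10: 3.
Total: 8.

8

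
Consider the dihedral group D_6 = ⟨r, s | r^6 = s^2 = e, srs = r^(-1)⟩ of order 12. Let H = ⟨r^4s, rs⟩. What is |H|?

4

|⟨r^4s⟩| = 2 and |⟨rs⟩| = 2, so |H| is a multiple of lcm(2, 2) = 2 and divides |G| = 12.
Closing under the operation: H = {e, r^3, rs, r^4s}, so |H| = 4.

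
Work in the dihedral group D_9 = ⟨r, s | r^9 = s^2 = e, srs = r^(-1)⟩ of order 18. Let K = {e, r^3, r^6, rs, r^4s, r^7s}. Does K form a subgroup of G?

Yes

|K| = 6 divides |G| = 18, consistent with Lagrange.
K contains the identity, every element's inverse is in K, and K is closed under ·: it is a subgroup.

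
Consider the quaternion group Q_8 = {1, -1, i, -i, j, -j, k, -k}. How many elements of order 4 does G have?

6

The elements of order 4 are: i, -i, j, -j, k, -k.
That's 6.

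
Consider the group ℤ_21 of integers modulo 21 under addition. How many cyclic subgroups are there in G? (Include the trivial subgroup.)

Group the elements of G by the cyclic subgroup they generate; each cyclic subgroup of order d accounts for φ(d) elements.
Cyclic subgroups by order — order 1: 1; order 3: 1; order 7: 1; order 21: 1.
Total: 4.

4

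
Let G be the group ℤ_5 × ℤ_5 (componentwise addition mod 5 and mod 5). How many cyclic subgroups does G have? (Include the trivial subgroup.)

A cyclic subgroup of order d is generated by each of its φ(d) elements of order d, so the cyclic subgroups of order d number (#elements of order d)/φ(d).
Cyclic subgroups by order — order 1: 1; order 5: 6.
Total: 7.

7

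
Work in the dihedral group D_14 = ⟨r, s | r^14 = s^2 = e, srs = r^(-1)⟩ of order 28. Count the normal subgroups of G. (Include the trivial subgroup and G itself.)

G has 28 subgroups. Checking conjugation-invariance by order — order 1: 1/1 normal; order 2: 1/15 normal; order 4: 0/7 normal; order 7: 1/1 normal; order 14: 3/3 normal; order 28: 1/1 normal.
Total normal subgroups: 7.

7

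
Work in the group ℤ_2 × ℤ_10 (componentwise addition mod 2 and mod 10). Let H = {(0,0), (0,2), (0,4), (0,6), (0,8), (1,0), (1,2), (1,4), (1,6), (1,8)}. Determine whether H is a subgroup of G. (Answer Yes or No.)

|H| = 10 divides |G| = 20, consistent with Lagrange.
H contains the identity, every element's inverse is in H, and H is closed under +: it is a subgroup.
In fact H = ⟨(1,2)⟩.

Yes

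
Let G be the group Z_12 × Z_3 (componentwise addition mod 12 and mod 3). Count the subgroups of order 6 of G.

4

|G| = 36 and 6 | 36, so subgroups of order 6 are possible by Lagrange.
The subgroups of order 6 are: {(0,0), (0,1), (0,2), (6,0), (6,1), (6,2)}; {(0,0), (2,0), (4,0), (6,0), (8,0), (10,0)}; {(0,0), (2,2), (4,1), (6,0), (8,2), (10,1)}; {(0,0), (2,1), (4,2), (6,0), (8,1), (10,2)}.
So G has 4 subgroups of order 6.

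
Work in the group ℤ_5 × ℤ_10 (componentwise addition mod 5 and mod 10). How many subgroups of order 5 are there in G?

|G| = 50 and 5 | 50, so subgroups of order 5 are possible by Lagrange.
The subgroups of order 5 are: {(0,0), (0,2), (0,4), (0,6), (0,8)}; {(0,0), (1,0), (2,0), (3,0), (4,0)}; {(0,0), (1,2), (2,4), (3,6), (4,8)}; {(0,0), (1,4), (2,8), (3,2), (4,6)}; … (6 in all).
So G has 6 subgroups of order 5.

6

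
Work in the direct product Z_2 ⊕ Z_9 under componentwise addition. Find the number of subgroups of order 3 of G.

|G| = 18 and 3 | 18, so subgroups of order 3 are possible by Lagrange.
The subgroups of order 3 are: {(0,0), (0,3), (0,6)}.
So G has 1 subgroup of order 3.

1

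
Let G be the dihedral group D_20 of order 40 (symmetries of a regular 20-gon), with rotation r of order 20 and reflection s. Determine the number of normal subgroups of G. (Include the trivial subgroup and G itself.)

G has 48 subgroups. Checking conjugation-invariance by order — order 1: 1/1 normal; order 2: 1/21 normal; order 4: 1/11 normal; order 5: 1/1 normal; order 8: 0/5 normal; order 10: 1/5 normal; order 20: 3/3 normal; order 40: 1/1 normal.
Total normal subgroups: 9.

9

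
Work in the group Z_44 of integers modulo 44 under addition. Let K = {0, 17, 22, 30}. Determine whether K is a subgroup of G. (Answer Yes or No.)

No

17 ∈ K but its inverse 27 ∉ K, so K is not a subgroup.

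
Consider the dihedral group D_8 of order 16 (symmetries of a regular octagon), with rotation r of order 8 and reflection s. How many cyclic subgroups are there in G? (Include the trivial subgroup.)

12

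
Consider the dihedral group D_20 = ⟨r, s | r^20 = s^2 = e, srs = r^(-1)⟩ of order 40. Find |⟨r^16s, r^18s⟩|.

|⟨r^16s⟩| = 2 and |⟨r^18s⟩| = 2, so |H| is a multiple of lcm(2, 2) = 2 and divides |G| = 40.
Closing under the operation: H = {e, r^2, r^4, r^6, r^8, r^10, r^12, r^14, r^16, r^18, s, r^2s, r^4s, r^6s, r^8s, r^10s, r^12s, r^14s, r^16s, r^18s}, so |H| = 20.

20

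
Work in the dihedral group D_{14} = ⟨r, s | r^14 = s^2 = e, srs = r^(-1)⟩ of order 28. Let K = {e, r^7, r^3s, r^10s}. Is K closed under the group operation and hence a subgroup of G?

Yes

|K| = 4 divides |G| = 28, consistent with Lagrange.
K contains the identity, every element's inverse is in K, and K is closed under ·: it is a subgroup.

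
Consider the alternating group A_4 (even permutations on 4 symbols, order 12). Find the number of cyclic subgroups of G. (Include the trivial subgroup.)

8

Group the elements of G by the cyclic subgroup they generate; each cyclic subgroup of order d accounts for φ(d) elements.
Cyclic subgroups by order — order 1: 1; order 2: 3; order 3: 4.
Total: 8.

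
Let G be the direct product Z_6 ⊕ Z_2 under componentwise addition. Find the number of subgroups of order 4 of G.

1

|G| = 12 and 4 | 12, so subgroups of order 4 are possible by Lagrange.
The subgroups of order 4 are: {(0,0), (0,1), (3,0), (3,1)}.
So G has 1 subgroup of order 4.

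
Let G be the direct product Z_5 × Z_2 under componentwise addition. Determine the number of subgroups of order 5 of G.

1

|G| = 10 and 5 | 10, so subgroups of order 5 are possible by Lagrange.
The subgroups of order 5 are: {(0,0), (1,0), (2,0), (3,0), (4,0)}.
So G has 1 subgroup of order 5.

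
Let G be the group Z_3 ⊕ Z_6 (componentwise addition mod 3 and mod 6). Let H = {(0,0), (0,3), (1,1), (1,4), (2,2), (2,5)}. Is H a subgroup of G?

|H| = 6 divides |G| = 18, consistent with Lagrange.
H contains the identity, every element's inverse is in H, and H is closed under +: it is a subgroup.
In fact H = ⟨(2,5)⟩.

Yes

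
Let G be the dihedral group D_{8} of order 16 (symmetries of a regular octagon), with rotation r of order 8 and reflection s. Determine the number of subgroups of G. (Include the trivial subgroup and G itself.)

19

|G| = 16, so by Lagrange every subgroup order divides 16. Divisors: 1, 2, 4, 8, 16.
Subgroups by order — order 1: 1; order 2: 9; order 4: 5; order 8: 3; order 16: 1.
Total: 1 + 9 + 5 + 3 + 1 = 19.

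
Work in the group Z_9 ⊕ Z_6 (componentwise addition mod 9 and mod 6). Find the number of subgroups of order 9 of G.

|G| = 54 and 9 | 54, so subgroups of order 9 are possible by Lagrange.
The subgroups of order 9 are: {(0,0), (0,2), (0,4), (3,0), (3,2), (3,4), (6,0), (6,2), (6,4)}; {(0,0), (1,0), (2,0), (3,0), (4,0), (5,0), (6,0), (7,0), (8,0)}; {(0,0), (1,2), (2,4), (3,0), (4,2), (5,4), (6,0), (7,2), (8,4)}; {(0,0), (1,4), (2,2), (3,0), (4,4), (5,2), (6,0), (7,4), (8,2)}.
So G has 4 subgroups of order 9.

4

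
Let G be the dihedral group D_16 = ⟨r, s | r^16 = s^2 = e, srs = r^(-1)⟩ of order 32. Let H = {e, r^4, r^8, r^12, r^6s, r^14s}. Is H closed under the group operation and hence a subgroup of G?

|H| = 6 does not divide |G| = 32, so by Lagrange H is not a subgroup.

No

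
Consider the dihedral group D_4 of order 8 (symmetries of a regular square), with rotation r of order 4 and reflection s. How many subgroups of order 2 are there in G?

5

|G| = 8 and 2 | 8, so subgroups of order 2 are possible by Lagrange.
The subgroups of order 2 are: {e, r^2}; {e, r^2s}; {e, r^3s}; {e, rs}; … (5 in all).
So G has 5 subgroups of order 2.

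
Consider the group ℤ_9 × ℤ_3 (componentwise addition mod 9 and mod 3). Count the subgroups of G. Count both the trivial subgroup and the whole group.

|G| = 27, so by Lagrange every subgroup order divides 27. Divisors: 1, 3, 9, 27.
Subgroups by order — order 1: 1; order 3: 4; order 9: 4; order 27: 1.
Total: 1 + 4 + 4 + 1 = 10.

10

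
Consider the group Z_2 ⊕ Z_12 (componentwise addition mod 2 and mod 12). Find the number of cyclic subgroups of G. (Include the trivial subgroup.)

12

Group the elements of G by the cyclic subgroup they generate; each cyclic subgroup of order d accounts for φ(d) elements.
Cyclic subgroups by order — order 1: 1; order 2: 3; order 3: 1; order 4: 2; order 6: 3; order 12: 2.
Total: 12.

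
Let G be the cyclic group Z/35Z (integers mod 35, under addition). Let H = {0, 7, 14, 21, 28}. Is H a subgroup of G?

|H| = 5 divides |G| = 35, consistent with Lagrange.
H contains the identity, every element's inverse is in H, and H is closed under +: it is a subgroup.
In fact H = ⟨21⟩.

Yes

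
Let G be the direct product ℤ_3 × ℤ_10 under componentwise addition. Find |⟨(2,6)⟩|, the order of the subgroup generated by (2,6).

The order of (2,6) in Z_3 × Z_10 is lcm(ord(2) in Z_3, ord(6) in Z_10).
ord(2) = 3 and ord(6) = 5, so |⟨(2,6)⟩| = lcm(3, 5) = 15.

15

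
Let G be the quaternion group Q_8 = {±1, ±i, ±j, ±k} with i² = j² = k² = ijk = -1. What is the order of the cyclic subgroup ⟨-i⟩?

Computing powers of -i: the smallest k with (-i)^k = e is k = 4.

4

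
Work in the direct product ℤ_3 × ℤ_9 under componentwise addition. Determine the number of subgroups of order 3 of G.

4

|G| = 27 and 3 | 27, so subgroups of order 3 are possible by Lagrange.
The subgroups of order 3 are: {(0,0), (0,3), (0,6)}; {(0,0), (1,0), (2,0)}; {(0,0), (1,3), (2,6)}; {(0,0), (1,6), (2,3)}.
So G has 4 subgroups of order 3.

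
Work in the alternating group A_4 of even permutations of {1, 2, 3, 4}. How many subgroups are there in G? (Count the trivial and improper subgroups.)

10

|G| = 12, so by Lagrange every subgroup order divides 12. Divisors: 1, 2, 3, 4, 6, 12.
Subgroups by order — order 1: 1; order 2: 3; order 3: 4; order 4: 1; order 6: 0; order 12: 1.
Total: 1 + 3 + 4 + 1 + 0 + 1 = 10.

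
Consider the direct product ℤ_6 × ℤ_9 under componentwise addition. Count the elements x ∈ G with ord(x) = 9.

An element (a,b) has order lcm(ord(a), ord(b)); count pairs with lcm equal to 9.
Enumerating gives 18 such elements.

18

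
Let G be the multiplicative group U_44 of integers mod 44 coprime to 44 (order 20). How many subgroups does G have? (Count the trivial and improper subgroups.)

|G| = 20, so by Lagrange every subgroup order divides 20. Divisors: 1, 2, 4, 5, 10, 20.
Subgroups by order — order 1: 1; order 2: 3; order 4: 1; order 5: 1; order 10: 3; order 20: 1.
Total: 1 + 3 + 1 + 1 + 3 + 1 = 10.

10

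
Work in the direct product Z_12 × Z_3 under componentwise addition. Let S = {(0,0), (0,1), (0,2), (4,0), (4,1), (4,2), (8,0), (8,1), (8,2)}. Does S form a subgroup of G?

Yes

|S| = 9 divides |G| = 36, consistent with Lagrange.
S contains the identity, every element's inverse is in S, and S is closed under +: it is a subgroup.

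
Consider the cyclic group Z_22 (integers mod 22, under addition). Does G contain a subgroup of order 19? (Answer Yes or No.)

No

19 does not divide |G| = 22, so by Lagrange no subgroup of order 19 exists.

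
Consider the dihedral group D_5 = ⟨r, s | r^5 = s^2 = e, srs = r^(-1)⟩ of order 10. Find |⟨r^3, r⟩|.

5

|⟨r^3⟩| = 5 and |⟨r⟩| = 5, so |H| is a multiple of lcm(5, 5) = 5 and divides |G| = 10.
Closing under the operation: H = {e, r, r^2, r^3, r^4}, so |H| = 5.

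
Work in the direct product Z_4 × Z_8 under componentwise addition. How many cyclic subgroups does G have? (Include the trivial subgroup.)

14

Group the elements of G by the cyclic subgroup they generate; each cyclic subgroup of order d accounts for φ(d) elements.
Cyclic subgroups by order — order 1: 1; order 2: 3; order 4: 6; order 8: 4.
Total: 14.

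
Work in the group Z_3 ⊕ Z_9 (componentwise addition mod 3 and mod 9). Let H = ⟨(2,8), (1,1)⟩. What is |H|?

|⟨(2,8)⟩| = 9 and |⟨(1,1)⟩| = 9, so |H| is a multiple of lcm(9, 9) = 9 and divides |G| = 27.
Closing under the operation: H = {(0,0), (0,3), (0,6), (1,1), (1,4), (1,7), (2,2), (2,5), (2,8)}, so |H| = 9.

9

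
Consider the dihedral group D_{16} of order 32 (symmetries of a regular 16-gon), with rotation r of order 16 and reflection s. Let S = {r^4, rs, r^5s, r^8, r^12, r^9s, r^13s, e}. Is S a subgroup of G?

Yes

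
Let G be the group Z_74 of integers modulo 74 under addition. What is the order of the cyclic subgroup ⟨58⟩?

In Z_74, the order of an element a is n/gcd(a, n).
gcd(58, 74) = 2, so |⟨58⟩| = 74/2 = 37.

37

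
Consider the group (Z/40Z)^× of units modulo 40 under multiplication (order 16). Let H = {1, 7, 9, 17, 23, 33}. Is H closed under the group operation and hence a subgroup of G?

No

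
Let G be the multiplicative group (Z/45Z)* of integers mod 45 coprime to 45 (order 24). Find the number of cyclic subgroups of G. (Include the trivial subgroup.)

Group the elements of G by the cyclic subgroup they generate; each cyclic subgroup of order d accounts for φ(d) elements.
Cyclic subgroups by order — order 1: 1; order 2: 3; order 3: 1; order 4: 2; order 6: 3; order 12: 2.
Total: 12.

12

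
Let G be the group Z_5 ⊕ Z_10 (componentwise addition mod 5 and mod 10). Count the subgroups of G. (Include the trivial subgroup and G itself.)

16

|G| = 50, so by Lagrange every subgroup order divides 50. Divisors: 1, 2, 5, 10, 25, 50.
Subgroups by order — order 1: 1; order 2: 1; order 5: 6; order 10: 6; order 25: 1; order 50: 1.
Total: 1 + 1 + 6 + 6 + 1 + 1 = 16.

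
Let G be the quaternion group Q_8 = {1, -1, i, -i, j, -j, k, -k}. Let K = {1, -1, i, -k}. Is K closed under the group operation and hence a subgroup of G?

No

-k ∈ K but its inverse k ∉ K, so K is not a subgroup.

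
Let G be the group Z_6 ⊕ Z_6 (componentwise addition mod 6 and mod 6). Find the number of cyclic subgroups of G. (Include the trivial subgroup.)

20

A cyclic subgroup of order d is generated by each of its φ(d) elements of order d, so the cyclic subgroups of order d number (#elements of order d)/φ(d).
Cyclic subgroups by order — order 1: 1; order 2: 3; order 3: 4; order 6: 12.
Total: 20.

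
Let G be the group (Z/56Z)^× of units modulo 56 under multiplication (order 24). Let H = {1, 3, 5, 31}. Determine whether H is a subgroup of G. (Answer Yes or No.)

No

3 ∈ H but its inverse 19 ∉ H, so H is not a subgroup.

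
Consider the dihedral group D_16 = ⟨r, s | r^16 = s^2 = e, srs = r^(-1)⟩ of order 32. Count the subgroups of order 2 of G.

|G| = 32 and 2 | 32, so subgroups of order 2 are possible by Lagrange.
The subgroups of order 2 are: {e, r^10s}; {e, r^11s}; {e, r^12s}; {e, r^13s}; … (17 in all).
So G has 17 subgroups of order 2.

17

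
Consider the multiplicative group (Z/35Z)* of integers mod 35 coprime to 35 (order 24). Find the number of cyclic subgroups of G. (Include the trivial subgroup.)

Group the elements of G by the cyclic subgroup they generate; each cyclic subgroup of order d accounts for φ(d) elements.
Cyclic subgroups by order — order 1: 1; order 2: 3; order 3: 1; order 4: 2; order 6: 3; order 12: 2.
Total: 12.

12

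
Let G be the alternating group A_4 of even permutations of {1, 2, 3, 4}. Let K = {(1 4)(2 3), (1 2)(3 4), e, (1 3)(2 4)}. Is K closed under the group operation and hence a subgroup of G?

Yes

|K| = 4 divides |G| = 12, consistent with Lagrange.
K contains the identity, every element's inverse is in K, and K is closed under ∘: it is a subgroup.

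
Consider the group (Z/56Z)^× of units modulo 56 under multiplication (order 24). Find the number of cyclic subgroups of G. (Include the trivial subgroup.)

Each element a generates a cyclic subgroup ⟨a⟩; distinct elements may generate the same one (a cyclic group of order d has φ(d) generators).
Cyclic subgroups by order — order 1: 1; order 2: 7; order 3: 1; order 6: 7.
Total: 16.

16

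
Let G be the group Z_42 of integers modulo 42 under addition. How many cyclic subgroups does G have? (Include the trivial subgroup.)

A cyclic subgroup of order d is generated by each of its φ(d) elements of order d, so the cyclic subgroups of order d number (#elements of order d)/φ(d).
Cyclic subgroups by order — order 1: 1; order 2: 1; order 3: 1; order 6: 1; order 7: 1; order 14: 1; order 21: 1; order 42: 1.
Total: 8.

8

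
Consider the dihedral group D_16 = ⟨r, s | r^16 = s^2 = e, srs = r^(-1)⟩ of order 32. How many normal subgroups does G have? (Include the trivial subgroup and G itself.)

8

G has 36 subgroups. Checking conjugation-invariance by order — order 1: 1/1 normal; order 2: 1/17 normal; order 4: 1/9 normal; order 8: 1/5 normal; order 16: 3/3 normal; order 32: 1/1 normal.
Total normal subgroups: 8.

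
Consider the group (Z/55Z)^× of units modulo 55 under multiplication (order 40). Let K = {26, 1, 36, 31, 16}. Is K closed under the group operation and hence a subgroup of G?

Yes

|K| = 5 divides |G| = 40, consistent with Lagrange.
K contains the identity, every element's inverse is in K, and K is closed under ·: it is a subgroup.
In fact K = ⟨16⟩.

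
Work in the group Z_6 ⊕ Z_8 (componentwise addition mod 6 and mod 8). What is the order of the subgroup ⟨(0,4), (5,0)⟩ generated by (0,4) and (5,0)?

|⟨(0,4)⟩| = 2 and |⟨(5,0)⟩| = 6, so |H| is a multiple of lcm(2, 6) = 6 and divides |G| = 48.
Closing under the operation: H = {(0,0), (0,4), (1,0), (1,4), (2,0), (2,4), (3,0), (3,4), (4,0), (4,4), (5,0), (5,4)}, so |H| = 12.

12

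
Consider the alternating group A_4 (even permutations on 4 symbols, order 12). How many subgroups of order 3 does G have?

4

|G| = 12 and 3 | 12, so subgroups of order 3 are possible by Lagrange.
The subgroups of order 3 are: {e, (1 2 3), (1 3 2)}; {e, (1 2 4), (1 4 2)}; {e, (1 3 4), (1 4 3)}; {e, (2 3 4), (2 4 3)}.
So G has 4 subgroups of order 3.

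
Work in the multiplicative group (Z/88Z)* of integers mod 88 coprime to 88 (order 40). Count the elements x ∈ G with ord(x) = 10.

28

Enumerating element orders in G gives 28 elements of order 10.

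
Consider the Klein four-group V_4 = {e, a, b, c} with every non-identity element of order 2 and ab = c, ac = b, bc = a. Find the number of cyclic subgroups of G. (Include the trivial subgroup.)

4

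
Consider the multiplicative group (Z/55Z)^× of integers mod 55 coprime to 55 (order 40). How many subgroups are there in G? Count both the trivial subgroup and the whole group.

|G| = 40, so by Lagrange every subgroup order divides 40. Divisors: 1, 2, 4, 5, 8, 10, 20, 40.
Subgroups by order — order 1: 1; order 2: 3; order 4: 3; order 5: 1; order 8: 1; order 10: 3; order 20: 3; order 40: 1.
Total: 1 + 3 + 3 + 1 + 1 + 3 + 3 + 1 = 16.

16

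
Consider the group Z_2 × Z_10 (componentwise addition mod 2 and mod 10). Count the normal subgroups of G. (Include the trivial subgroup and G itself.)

10

G is abelian, so every subgroup is normal.
G has 10 subgroups in total, hence 10 normal subgroups.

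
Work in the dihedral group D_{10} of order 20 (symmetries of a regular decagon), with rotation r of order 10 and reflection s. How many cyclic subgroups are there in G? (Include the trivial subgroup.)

14

Group the elements of G by the cyclic subgroup they generate; each cyclic subgroup of order d accounts for φ(d) elements.
Cyclic subgroups by order — order 1: 1; order 2: 11; order 5: 1; order 10: 1.
Total: 14.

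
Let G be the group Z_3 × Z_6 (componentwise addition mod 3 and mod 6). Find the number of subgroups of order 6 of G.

|G| = 18 and 6 | 18, so subgroups of order 6 are possible by Lagrange.
The subgroups of order 6 are: {(0,0), (0,1), (0,2), (0,3), (0,4), (0,5)}; {(0,0), (0,3), (1,0), (1,3), (2,0), (2,3)}; {(0,0), (0,3), (1,1), (1,4), (2,2), (2,5)}; {(0,0), (0,3), (1,2), (1,5), (2,1), (2,4)}.
So G has 4 subgroups of order 6.

4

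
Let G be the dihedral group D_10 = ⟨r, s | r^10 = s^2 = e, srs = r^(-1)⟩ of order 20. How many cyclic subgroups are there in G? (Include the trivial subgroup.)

Group the elements of G by the cyclic subgroup they generate; each cyclic subgroup of order d accounts for φ(d) elements.
Cyclic subgroups by order — order 1: 1; order 2: 11; order 5: 1; order 10: 1.
Total: 14.

14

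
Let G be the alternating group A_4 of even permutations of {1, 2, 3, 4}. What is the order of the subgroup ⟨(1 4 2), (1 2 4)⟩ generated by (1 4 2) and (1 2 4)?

|⟨(1 4 2)⟩| = 3 and |⟨(1 2 4)⟩| = 3, so |H| is a multiple of lcm(3, 3) = 3 and divides |G| = 12.
Closing under the operation: H = {e, (1 2 4), (1 4 2)}, so |H| = 3.

3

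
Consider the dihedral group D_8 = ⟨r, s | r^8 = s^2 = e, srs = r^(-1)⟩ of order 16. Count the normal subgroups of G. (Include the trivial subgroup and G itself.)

7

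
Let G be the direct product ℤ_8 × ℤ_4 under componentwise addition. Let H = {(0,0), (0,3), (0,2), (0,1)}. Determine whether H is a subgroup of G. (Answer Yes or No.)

|H| = 4 divides |G| = 32, consistent with Lagrange.
H contains the identity, every element's inverse is in H, and H is closed under +: it is a subgroup.
In fact H = ⟨(0,1)⟩.

Yes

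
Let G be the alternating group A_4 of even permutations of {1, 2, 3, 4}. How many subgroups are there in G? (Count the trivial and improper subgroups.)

10

|G| = 12, so by Lagrange every subgroup order divides 12. Divisors: 1, 2, 3, 4, 6, 12.
Subgroups by order — order 1: 1; order 2: 3; order 3: 4; order 4: 1; order 6: 0; order 12: 1.
Total: 1 + 3 + 4 + 1 + 0 + 1 = 10.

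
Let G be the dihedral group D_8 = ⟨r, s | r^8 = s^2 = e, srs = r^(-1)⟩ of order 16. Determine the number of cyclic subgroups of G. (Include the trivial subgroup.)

A cyclic subgroup of order d is generated by each of its φ(d) elements of order d, so the cyclic subgroups of order d number (#elements of order d)/φ(d).
Cyclic subgroups by order — order 1: 1; order 2: 9; order 4: 1; order 8: 1.
Total: 12.

12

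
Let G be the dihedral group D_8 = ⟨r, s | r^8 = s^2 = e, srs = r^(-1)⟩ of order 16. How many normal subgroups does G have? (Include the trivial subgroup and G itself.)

7

G has 19 subgroups. Checking conjugation-invariance by order — order 1: 1/1 normal; order 2: 1/9 normal; order 4: 1/5 normal; order 8: 3/3 normal; order 16: 1/1 normal.
Total normal subgroups: 7.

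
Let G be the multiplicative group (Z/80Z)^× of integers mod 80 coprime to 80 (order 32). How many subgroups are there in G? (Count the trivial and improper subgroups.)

54

|G| = 32, so by Lagrange every subgroup order divides 32. Divisors: 1, 2, 4, 8, 16, 32.
Subgroups by order — order 1: 1; order 2: 7; order 4: 19; order 8: 19; order 16: 7; order 32: 1.
Total: 1 + 7 + 19 + 19 + 7 + 1 = 54.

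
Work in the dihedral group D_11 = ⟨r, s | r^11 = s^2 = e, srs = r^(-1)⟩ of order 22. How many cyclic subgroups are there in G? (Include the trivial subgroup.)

Group the elements of G by the cyclic subgroup they generate; each cyclic subgroup of order d accounts for φ(d) elements.
Cyclic subgroups by order — order 1: 1; order 2: 11; order 11: 1.
Total: 13.

13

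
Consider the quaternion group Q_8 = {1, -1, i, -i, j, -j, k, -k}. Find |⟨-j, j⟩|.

4

|⟨-j⟩| = 4 and |⟨j⟩| = 4, so |H| is a multiple of lcm(4, 4) = 4 and divides |G| = 8.
Closing under the operation: H = {1, -1, j, -j}, so |H| = 4.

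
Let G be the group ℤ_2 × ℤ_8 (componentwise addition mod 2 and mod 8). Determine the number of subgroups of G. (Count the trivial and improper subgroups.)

11

|G| = 16, so by Lagrange every subgroup order divides 16. Divisors: 1, 2, 4, 8, 16.
Subgroups by order — order 1: 1; order 2: 3; order 4: 3; order 8: 3; order 16: 1.
Total: 1 + 3 + 3 + 3 + 1 = 11.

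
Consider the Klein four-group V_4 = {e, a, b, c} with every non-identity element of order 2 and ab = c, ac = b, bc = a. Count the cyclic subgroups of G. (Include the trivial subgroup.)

Each element a generates a cyclic subgroup ⟨a⟩; distinct elements may generate the same one (a cyclic group of order d has φ(d) generators).
Cyclic subgroups by order — order 1: 1; order 2: 3.
Total: 4.

4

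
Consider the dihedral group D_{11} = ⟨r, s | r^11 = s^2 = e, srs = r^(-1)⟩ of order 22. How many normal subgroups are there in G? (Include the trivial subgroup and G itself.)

3

G has 14 subgroups. Checking conjugation-invariance by order — order 1: 1/1 normal; order 2: 0/11 normal; order 11: 1/1 normal; order 22: 1/1 normal.
Total normal subgroups: 3.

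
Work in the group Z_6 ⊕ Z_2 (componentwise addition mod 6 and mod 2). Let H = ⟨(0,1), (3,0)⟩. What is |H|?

4

|⟨(0,1)⟩| = 2 and |⟨(3,0)⟩| = 2, so |H| is a multiple of lcm(2, 2) = 2 and divides |G| = 12.
Closing under the operation: H = {(0,0), (0,1), (3,0), (3,1)}, so |H| = 4.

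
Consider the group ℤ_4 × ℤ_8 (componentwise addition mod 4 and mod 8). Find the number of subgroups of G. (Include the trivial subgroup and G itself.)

22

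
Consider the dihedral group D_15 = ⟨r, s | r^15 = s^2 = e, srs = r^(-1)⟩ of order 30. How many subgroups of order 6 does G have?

5

|G| = 30 and 6 | 30, so subgroups of order 6 are possible by Lagrange.
The subgroups of order 6 are: {e, r^5, r^10, s, r^5s, r^10s}; {e, r^5, r^10, rs, r^6s, r^11s}; {e, r^5, r^10, r^2s, r^7s, r^12s}; {e, r^5, r^10, r^3s, r^8s, r^13s}; … (5 in all).
So G has 5 subgroups of order 6.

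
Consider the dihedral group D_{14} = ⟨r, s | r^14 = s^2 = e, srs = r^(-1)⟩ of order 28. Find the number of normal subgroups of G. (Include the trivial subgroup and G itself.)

7

G has 28 subgroups. Checking conjugation-invariance by order — order 1: 1/1 normal; order 2: 1/15 normal; order 4: 0/7 normal; order 7: 1/1 normal; order 14: 3/3 normal; order 28: 1/1 normal.
Total normal subgroups: 7.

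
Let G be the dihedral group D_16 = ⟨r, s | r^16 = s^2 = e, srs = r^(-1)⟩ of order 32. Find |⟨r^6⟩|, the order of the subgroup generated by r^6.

8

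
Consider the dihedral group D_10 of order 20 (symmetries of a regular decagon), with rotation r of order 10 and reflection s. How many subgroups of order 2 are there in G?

11

|G| = 20 and 2 | 20, so subgroups of order 2 are possible by Lagrange.
The subgroups of order 2 are: {e, r^2s}; {e, r^3s}; {e, r^4s}; {e, r^5}; … (11 in all).
So G has 11 subgroups of order 2.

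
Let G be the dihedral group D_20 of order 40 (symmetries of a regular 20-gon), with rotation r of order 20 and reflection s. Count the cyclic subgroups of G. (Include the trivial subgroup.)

26

Group the elements of G by the cyclic subgroup they generate; each cyclic subgroup of order d accounts for φ(d) elements.
Cyclic subgroups by order — order 1: 1; order 2: 21; order 4: 1; order 5: 1; order 10: 1; order 20: 1.
Total: 26.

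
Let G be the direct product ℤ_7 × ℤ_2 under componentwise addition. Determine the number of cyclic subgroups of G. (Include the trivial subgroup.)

4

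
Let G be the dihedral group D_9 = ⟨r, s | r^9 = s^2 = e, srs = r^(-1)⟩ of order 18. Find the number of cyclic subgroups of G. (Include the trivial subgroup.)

12

A cyclic subgroup of order d is generated by each of its φ(d) elements of order d, so the cyclic subgroups of order d number (#elements of order d)/φ(d).
Cyclic subgroups by order — order 1: 1; order 2: 9; order 3: 1; order 9: 1.
Total: 12.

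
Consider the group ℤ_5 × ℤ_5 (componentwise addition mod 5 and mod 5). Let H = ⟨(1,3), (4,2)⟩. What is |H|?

|⟨(1,3)⟩| = 5 and |⟨(4,2)⟩| = 5, so |H| is a multiple of lcm(5, 5) = 5 and divides |G| = 25.
Closing under the operation: H = {(0,0), (1,3), (2,1), (3,4), (4,2)}, so |H| = 5.

5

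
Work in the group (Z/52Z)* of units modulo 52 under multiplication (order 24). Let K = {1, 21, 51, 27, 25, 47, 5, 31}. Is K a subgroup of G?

|K| = 8 divides |G| = 24, consistent with Lagrange.
K contains the identity, every element's inverse is in K, and K is closed under ·: it is a subgroup.

Yes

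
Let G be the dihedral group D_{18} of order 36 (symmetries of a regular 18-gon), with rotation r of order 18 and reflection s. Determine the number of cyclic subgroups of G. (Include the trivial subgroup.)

Group the elements of G by the cyclic subgroup they generate; each cyclic subgroup of order d accounts for φ(d) elements.
Cyclic subgroups by order — order 1: 1; order 2: 19; order 3: 1; order 6: 1; order 9: 1; order 18: 1.
Total: 24.

24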